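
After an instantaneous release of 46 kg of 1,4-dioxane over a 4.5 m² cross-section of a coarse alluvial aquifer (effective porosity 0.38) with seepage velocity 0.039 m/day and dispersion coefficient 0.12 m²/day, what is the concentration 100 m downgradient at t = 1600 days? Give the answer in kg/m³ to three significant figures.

0.0869 kg/m³

For an instantaneous plane source, C(x,t) = M/(n_e·A·√(4πDt)) · exp(−(x−vt)²/(4Dt)), with n_e·A the pore (flow) area.
Plume center vt = 0.039 × 1600 = 62.4 m, so the well at 100 m is 37.6 m downgradient of the peak.
√(4πDt) = 49.12 m, giving peak height M/(n_e·A·√(4πDt)) = 46/(0.38 × 4.5 × 49.12) = 0.5477 kg/m³.
(x−vt)²/(4Dt) = (37.6)²/(4 × 0.12 × 1600) = 1.841; exp(−1.841) = 0.1587.
C = 0.5477 × 0.1587 = 0.0869 kg/m³.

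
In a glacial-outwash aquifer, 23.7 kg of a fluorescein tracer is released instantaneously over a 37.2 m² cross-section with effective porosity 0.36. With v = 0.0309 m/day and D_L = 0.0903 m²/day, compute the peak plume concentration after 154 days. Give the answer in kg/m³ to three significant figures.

0.134 kg/m³

The peak of an instantaneous 1D plume sits at x = vt; there the Gaussian factor is 1 and C_max = M/(n_e·A·√(4πDt)), where n_e·A is the pore area the mass is dissolved in.
√(4πDt) = √(4π × 0.0903 × 154) = 13.22 m, so C_max = 23.7/(0.36 × 37.2 × 13.22) = 0.134 kg/m³.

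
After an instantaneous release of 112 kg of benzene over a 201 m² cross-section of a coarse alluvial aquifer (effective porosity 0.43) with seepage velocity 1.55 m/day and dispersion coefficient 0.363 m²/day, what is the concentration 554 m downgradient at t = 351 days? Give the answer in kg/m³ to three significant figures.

0.0267 kg/m³

For an instantaneous plane source, C(x,t) = M/(n_e·A·√(4πDt)) · exp(−(x−vt)²/(4Dt)), with n_e·A the pore (flow) area.
Plume center vt = 1.55 × 351 = 544.05 m, so the well at 554 m is 9.95 m downgradient of the peak.
√(4πDt) = 40.01 m, giving peak height M/(n_e·A·√(4πDt)) = 112/(0.43 × 201 × 40.01) = 0.03239 kg/m³.
(x−vt)²/(4Dt) = (9.95)²/(4 × 0.363 × 351) = 0.1943; exp(−0.1943) = 0.8234.
C = 0.03239 × 0.8234 = 0.0267 kg/m³.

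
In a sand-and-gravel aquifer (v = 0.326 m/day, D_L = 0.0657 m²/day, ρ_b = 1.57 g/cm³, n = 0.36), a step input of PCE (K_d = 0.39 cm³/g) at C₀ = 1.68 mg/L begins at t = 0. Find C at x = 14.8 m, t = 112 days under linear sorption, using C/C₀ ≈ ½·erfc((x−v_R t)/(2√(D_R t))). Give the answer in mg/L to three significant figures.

0.490 mg/L

Retardation factor R = 1 + ρ_b·K_d/n = 1 + 1.57 × 0.39/0.36 = 2.701.
Sorption retards both mechanisms: v_R = v/R = 0.1207 m/day, D_R = D/R = 0.02432 m²/day.
v_R·t = 0.1207 × 112 = 13.5184 m; 2√(D_R t) = 3.301 m; argument = (14.8 − 13.5184)/3.301 = 0.3882.
C = C₀ × ½·erfc(0.3882) = 1.68 × 0.2915 = 0.490 mg/L.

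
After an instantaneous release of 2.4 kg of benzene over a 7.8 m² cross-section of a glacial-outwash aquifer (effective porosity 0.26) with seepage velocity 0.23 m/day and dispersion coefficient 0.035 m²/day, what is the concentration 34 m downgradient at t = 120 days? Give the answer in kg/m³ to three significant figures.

For an instantaneous plane source, C(x,t) = M/(n_e·A·√(4πDt)) · exp(−(x−vt)²/(4Dt)), with n_e·A the pore (flow) area.
Plume center vt = 0.23 × 120 = 27.6 m, so the well at 34 m is 6.4 m downgradient of the peak.
√(4πDt) = 7.265 m, giving peak height M/(n_e·A·√(4πDt)) = 2.4/(0.26 × 7.8 × 7.265) = 0.1629 kg/m³.
(x−vt)²/(4Dt) = (6.4)²/(4 × 0.035 × 120) = 2.438; exp(−2.438) = 0.08734.
C = 0.1629 × 0.08734 = 0.0142 kg/m³.

0.0142 kg/m³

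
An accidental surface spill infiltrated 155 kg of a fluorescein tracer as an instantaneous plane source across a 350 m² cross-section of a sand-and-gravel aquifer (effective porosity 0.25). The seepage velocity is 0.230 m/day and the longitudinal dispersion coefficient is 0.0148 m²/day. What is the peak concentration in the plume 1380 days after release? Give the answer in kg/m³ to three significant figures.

0.111 kg/m³

The peak of an instantaneous 1D plume sits at x = vt; there the Gaussian factor is 1 and C_max = M/(n_e·A·√(4πDt)), where n_e·A is the pore area the mass is dissolved in.
√(4πDt) = √(4π × 0.0148 × 1380) = 16.02 m, so C_max = 155/(0.25 × 350 × 16.02) = 0.111 kg/m³.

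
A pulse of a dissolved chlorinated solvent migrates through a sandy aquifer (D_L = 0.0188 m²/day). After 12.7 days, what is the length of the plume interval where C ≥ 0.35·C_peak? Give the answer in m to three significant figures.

2.00 m

The plume is Gaussian with σ = √(2Dt) = √(2 × 0.0188 × 12.7) = 0.6910 m.
C/C_peak = exp(−Δx²/(2σ²)) = 0.35 ⇒ Δx = σ·√(−2 ln 0.35) = 0.6910 × 1.449 = 1.001 m.
Width = 2Δx = 2.00 m.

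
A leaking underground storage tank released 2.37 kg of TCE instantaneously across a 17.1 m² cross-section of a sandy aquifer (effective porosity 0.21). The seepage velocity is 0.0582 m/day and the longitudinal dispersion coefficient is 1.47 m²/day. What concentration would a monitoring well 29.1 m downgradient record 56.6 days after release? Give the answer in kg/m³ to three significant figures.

For an instantaneous plane source, C(x,t) = M/(n_e·A·√(4πDt)) · exp(−(x−vt)²/(4Dt)), with n_e·A the pore (flow) area.
Plume center vt = 0.0582 × 56.6 = 3.29412 m, so the well at 29.1 m is 25.80588 m downgradient of the peak.
√(4πDt) = 32.33 m, giving peak height M/(n_e·A·√(4πDt)) = 2.37/(0.21 × 17.1 × 32.33) = 0.02041 kg/m³.
(x−vt)²/(4Dt) = (25.80588)²/(4 × 1.47 × 56.6) = 2.001; exp(−2.001) = 0.1352.
C = 0.02041 × 0.1352 = 0.00276 kg/m³.

0.00276 kg/m³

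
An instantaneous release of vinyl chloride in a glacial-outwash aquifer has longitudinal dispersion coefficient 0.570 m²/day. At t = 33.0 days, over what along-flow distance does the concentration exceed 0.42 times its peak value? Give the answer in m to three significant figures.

The plume is Gaussian with σ = √(2Dt) = √(2 × 0.570 × 33.0) = 6.134 m.
C/C_peak = exp(−Δx²/(2σ²)) = 0.42 ⇒ Δx = σ·√(−2 ln 0.42) = 6.134 × 1.317 = 8.078 m.
Width = 2Δx = 16.2 m.

16.2 m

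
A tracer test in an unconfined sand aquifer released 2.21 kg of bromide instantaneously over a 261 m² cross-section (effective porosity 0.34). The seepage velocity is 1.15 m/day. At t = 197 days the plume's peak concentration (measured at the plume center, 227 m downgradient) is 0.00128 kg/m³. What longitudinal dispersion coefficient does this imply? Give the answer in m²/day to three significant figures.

At the plume center C_max = M/(n_e·A·√(4πDt)), so D = M²/(4πt·(n_e·A·C_max)²).
n_e·A·C_max = 0.34 × 261 × 0.00128 = 0.1136 kg/m.
D = 2.21²/(4π × 197 × 0.1136²) = 0.153 m²/day.

0.153 m²/day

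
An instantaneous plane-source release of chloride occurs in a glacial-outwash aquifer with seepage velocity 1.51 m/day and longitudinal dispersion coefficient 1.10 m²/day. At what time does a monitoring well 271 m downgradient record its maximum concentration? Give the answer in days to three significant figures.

For the 1D instantaneous-source solution, setting ∂C/∂t = 0 at fixed x gives v²t² + 2Dt − x² = 0, so t = (√(D² + v²x²) − D)/v².
√(D² + v²x²) = √(1.10² + 1.51² × 271²) = 409.2; v² = 2.2801.
t = (409.2 − 1.10)/2.2801 = 179 days (vs. the pure-advection estimate x/v = 179 d).

179 days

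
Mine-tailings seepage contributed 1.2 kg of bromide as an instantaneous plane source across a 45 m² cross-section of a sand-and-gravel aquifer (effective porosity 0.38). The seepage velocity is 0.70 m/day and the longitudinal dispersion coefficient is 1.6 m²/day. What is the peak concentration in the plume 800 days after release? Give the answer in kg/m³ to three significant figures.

The peak of an instantaneous 1D plume sits at x = vt; there the Gaussian factor is 1 and C_max = M/(n_e·A·√(4πDt)), where n_e·A is the pore area the mass is dissolved in.
√(4πDt) = √(4π × 1.6 × 800) = 126.8 m, so C_max = 1.2/(0.38 × 45 × 126.8) = 0.000553 kg/m³.

0.000553 kg/m³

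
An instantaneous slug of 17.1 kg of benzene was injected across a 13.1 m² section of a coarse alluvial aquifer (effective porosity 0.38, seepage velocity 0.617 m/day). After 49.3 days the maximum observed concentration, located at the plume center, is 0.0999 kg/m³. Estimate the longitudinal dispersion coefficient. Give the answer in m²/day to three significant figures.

At the plume center C_max = M/(n_e·A·√(4πDt)), so D = M²/(4πt·(n_e·A·C_max)²).
n_e·A·C_max = 0.38 × 13.1 × 0.0999 = 0.4973 kg/m.
D = 17.1²/(4π × 49.3 × 0.4973²) = 1.91 m²/day.

1.91 m²/day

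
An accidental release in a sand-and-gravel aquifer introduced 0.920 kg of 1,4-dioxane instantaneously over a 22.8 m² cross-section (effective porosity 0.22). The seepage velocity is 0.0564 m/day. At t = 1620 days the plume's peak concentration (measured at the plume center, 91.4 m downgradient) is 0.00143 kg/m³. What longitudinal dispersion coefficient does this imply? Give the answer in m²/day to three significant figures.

At the plume center C_max = M/(n_e·A·√(4πDt)), so D = M²/(4πt·(n_e·A·C_max)²).
n_e·A·C_max = 0.22 × 22.8 × 0.00143 = 0.007173 kg/m.
D = 0.920²/(4π × 1620 × 0.007173²) = 0.808 m²/day.

0.808 m²/day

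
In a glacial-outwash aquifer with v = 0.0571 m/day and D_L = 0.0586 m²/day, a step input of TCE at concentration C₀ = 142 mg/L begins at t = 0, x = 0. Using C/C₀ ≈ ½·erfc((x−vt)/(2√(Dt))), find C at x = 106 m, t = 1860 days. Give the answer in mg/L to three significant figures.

For a continuous step input, C/C₀ ≈ ½·erfc((x−vt)/(2√(Dt))).
vt = 0.0571 × 1860 = 106.206 m and 2√(Dt) = 2√(0.0586 × 1860) = 20.88 m.
Argument (x−vt)/(2√(Dt)) = (106 − 106.206)/20.88 = -0.009866; ½·erfc(-0.009866) = 0.5056.
C = 142 × 0.5056 = 71.8 mg/L.

71.8 mg/L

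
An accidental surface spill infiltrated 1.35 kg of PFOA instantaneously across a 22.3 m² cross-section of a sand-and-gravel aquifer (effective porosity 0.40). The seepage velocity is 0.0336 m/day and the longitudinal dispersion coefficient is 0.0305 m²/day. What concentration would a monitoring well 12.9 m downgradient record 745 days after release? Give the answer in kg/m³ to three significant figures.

0.00177 kg/m³

For an instantaneous plane source, C(x,t) = M/(n_e·A·√(4πDt)) · exp(−(x−vt)²/(4Dt)), with n_e·A the pore (flow) area.
Plume center vt = 0.0336 × 745 = 25.032 m, so the well at 12.9 m is 12.132 m upgradient of the peak.
√(4πDt) = 16.90 m, giving peak height M/(n_e·A·√(4πDt)) = 1.35/(0.40 × 22.3 × 16.90) = 0.008955 kg/m³.
(x−vt)²/(4Dt) = (-12.132)²/(4 × 0.0305 × 745) = 1.619; exp(−1.619) = 0.1981.
C = 0.008955 × 0.1981 = 0.00177 kg/m³.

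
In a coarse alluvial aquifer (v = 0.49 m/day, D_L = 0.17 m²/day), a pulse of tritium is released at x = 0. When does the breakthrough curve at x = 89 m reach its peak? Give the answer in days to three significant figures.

For the 1D instantaneous-source solution, setting ∂C/∂t = 0 at fixed x gives v²t² + 2Dt − x² = 0, so t = (√(D² + v²x²) − D)/v².
√(D² + v²x²) = √(0.17² + 0.49² × 89²) = 43.61; v² = 0.2401.
t = (43.61 − 0.17)/0.2401 = 181 days (vs. the pure-advection estimate x/v = 182 d).

181 days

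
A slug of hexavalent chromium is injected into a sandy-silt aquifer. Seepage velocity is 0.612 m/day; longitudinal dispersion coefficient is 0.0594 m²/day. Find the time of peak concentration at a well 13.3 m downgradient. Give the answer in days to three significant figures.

For the 1D instantaneous-source solution, setting ∂C/∂t = 0 at fixed x gives v²t² + 2Dt − x² = 0, so t = (√(D² + v²x²) − D)/v².
√(D² + v²x²) = √(0.0594² + 0.612² × 13.3²) = 8.140; v² = 0.374544.
t = (8.140 − 0.0594)/0.374544 = 21.6 days (vs. the pure-advection estimate x/v = 21.7 d).

21.6 days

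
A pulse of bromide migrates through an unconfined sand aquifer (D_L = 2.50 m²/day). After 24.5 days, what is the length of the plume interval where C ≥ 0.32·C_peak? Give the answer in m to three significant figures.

The plume is Gaussian with σ = √(2Dt) = √(2 × 2.50 × 24.5) = 11.07 m.
C/C_peak = exp(−Δx²/(2σ²)) = 0.32 ⇒ Δx = σ·√(−2 ln 0.32) = 11.07 × 1.510 = 16.72 m.
Width = 2Δx = 33.4 m.

33.4 m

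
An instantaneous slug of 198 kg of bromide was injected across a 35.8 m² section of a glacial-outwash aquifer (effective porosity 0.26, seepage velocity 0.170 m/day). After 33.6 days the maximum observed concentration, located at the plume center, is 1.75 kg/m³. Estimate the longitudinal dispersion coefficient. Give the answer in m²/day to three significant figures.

At the plume center C_max = M/(n_e·A·√(4πDt)), so D = M²/(4πt·(n_e·A·C_max)²).
n_e·A·C_max = 0.26 × 35.8 × 1.75 = 16.29 kg/m.
D = 198²/(4π × 33.6 × 16.29²) = 0.350 m²/day.

0.350 m²/day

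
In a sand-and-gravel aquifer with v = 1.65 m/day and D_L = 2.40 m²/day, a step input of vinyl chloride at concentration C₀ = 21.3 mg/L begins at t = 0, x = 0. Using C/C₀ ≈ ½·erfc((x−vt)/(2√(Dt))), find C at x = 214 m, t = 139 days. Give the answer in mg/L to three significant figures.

15.4 mg/L

For a continuous step input, C/C₀ ≈ ½·erfc((x−vt)/(2√(Dt))).
vt = 1.65 × 139 = 229.35 m and 2√(Dt) = 2√(2.40 × 139) = 36.53 m.
Argument (x−vt)/(2√(Dt)) = (214 − 229.35)/36.53 = -0.4202; ½·erfc(-0.4202) = 0.7238.
C = 21.3 × 0.7238 = 15.4 mg/L.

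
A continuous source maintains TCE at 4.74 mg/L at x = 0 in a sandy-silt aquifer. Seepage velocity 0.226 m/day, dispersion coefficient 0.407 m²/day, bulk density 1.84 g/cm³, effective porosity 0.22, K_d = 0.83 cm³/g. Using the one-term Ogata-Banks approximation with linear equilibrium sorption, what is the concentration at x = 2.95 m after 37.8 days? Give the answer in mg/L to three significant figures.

0.808 mg/L

Retardation factor R = 1 + ρ_b·K_d/n = 1 + 1.84 × 0.83/0.22 = 7.942.
Sorption retards both mechanisms: v_R = v/R = 0.02846 m/day, D_R = D/R = 0.05125 m²/day.
v_R·t = 0.02846 × 37.8 = 1.075788 m; 2√(D_R t) = 2.784 m; argument = (2.95 − 1.075788)/2.784 = 0.6732.
C = C₀ × ½·erfc(0.6732) = 4.74 × 0.1705 = 0.808 mg/L.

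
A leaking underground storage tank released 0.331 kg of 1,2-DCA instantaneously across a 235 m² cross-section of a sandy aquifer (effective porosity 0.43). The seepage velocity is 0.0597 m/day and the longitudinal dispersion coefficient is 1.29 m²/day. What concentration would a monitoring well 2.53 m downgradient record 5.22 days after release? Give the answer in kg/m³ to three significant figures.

0.000297 kg/m³

For an instantaneous plane source, C(x,t) = M/(n_e·A·√(4πDt)) · exp(−(x−vt)²/(4Dt)), with n_e·A the pore (flow) area.
Plume center vt = 0.0597 × 5.22 = 0.311634 m, so the well at 2.53 m is 2.218366 m downgradient of the peak.
√(4πDt) = 9.199 m, giving peak height M/(n_e·A·√(4πDt)) = 0.331/(0.43 × 235 × 9.199) = 0.0003561 kg/m³.
(x−vt)²/(4Dt) = (2.218366)²/(4 × 1.29 × 5.22) = 0.1827; exp(−0.1827) = 0.8330.
C = 0.0003561 × 0.8330 = 0.000297 kg/m³.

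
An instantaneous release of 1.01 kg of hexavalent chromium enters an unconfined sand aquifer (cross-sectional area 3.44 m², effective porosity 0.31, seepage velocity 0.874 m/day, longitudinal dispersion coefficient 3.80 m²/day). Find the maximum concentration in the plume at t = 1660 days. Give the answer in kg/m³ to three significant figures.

The peak of an instantaneous 1D plume sits at x = vt; there the Gaussian factor is 1 and C_max = M/(n_e·A·√(4πDt)), where n_e·A is the pore area the mass is dissolved in.
√(4πDt) = √(4π × 3.80 × 1660) = 281.5 m, so C_max = 1.01/(0.31 × 3.44 × 281.5) = 0.00336 kg/m³.

0.00336 kg/m³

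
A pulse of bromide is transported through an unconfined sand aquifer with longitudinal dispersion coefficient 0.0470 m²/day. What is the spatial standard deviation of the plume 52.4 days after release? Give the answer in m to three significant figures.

Dispersive spreading gives a Gaussian with σ² = 2Dt; advection only shifts the center.
σ = √(2 × 0.0470 × 52.4) = 2.22 m.

2.22 m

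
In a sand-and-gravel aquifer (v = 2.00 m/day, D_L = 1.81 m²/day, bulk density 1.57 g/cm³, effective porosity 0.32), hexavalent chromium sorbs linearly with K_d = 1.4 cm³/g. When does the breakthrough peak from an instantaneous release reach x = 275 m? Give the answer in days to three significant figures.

Retardation factor R = 1 + ρ_b·K_d/n = 1 + 1.57 × 1.4/0.32 = 7.869.
Sorption retards both mechanisms: v_R = v/R = 0.2542 m/day, D_R = D/R = 0.2300 m²/day.
Peak time from v_R²t² + 2D_R t − x² = 0: t = (√(D_R² + v_R²x²) − D_R)/v_R².
√(D_R² + v_R²x²) = √(0.2300² + 0.2542² × 275²) = 69.91; v_R² = 0.06462.
t = (69.91 − 0.2300)/0.06462 = 1080 days.

1080 days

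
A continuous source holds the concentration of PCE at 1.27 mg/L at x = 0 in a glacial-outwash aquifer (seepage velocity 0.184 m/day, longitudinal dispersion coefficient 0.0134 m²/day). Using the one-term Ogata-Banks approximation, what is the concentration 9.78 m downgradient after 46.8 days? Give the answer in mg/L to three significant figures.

0.188 mg/L

For a continuous step input, C/C₀ ≈ ½·erfc((x−vt)/(2√(Dt))).
vt = 0.184 × 46.8 = 8.6112 m and 2√(Dt) = 2√(0.0134 × 46.8) = 1.584 m.
Argument (x−vt)/(2√(Dt)) = (9.78 − 8.6112)/1.584 = 0.7379; ½·erfc(0.7379) = 0.1483.
C = 1.27 × 0.1483 = 0.188 mg/L.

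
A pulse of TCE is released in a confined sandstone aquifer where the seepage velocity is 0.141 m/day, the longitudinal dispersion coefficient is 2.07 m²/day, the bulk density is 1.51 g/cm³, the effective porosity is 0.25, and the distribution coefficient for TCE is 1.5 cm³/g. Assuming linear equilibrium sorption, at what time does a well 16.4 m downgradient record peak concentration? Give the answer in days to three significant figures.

523 days

Retardation factor R = 1 + ρ_b·K_d/n = 1 + 1.51 × 1.5/0.25 = 10.06.
Sorption retards both mechanisms: v_R = v/R = 0.01402 m/day, D_R = D/R = 0.2058 m²/day.
Peak time from v_R²t² + 2D_R t − x² = 0: t = (√(D_R² + v_R²x²) − D_R)/v_R².
√(D_R² + v_R²x²) = √(0.2058² + 0.01402² × 16.4²) = 0.3086; v_R² = 0.0001966.
t = (0.3086 − 0.2058)/0.0001966 = 523 days.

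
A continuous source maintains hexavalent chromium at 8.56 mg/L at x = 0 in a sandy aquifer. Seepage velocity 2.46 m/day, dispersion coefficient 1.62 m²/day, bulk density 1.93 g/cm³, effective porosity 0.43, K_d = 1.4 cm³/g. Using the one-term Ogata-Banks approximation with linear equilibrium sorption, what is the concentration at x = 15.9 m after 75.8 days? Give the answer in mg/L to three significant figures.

8.15 mg/L

Retardation factor R = 1 + ρ_b·K_d/n = 1 + 1.93 × 1.4/0.43 = 7.284.
Sorption retards both mechanisms: v_R = v/R = 0.3377 m/day, D_R = D/R = 0.2224 m²/day.
v_R·t = 0.3377 × 75.8 = 25.59766 m; 2√(D_R t) = 8.212 m; argument = (15.9 − 25.59766)/8.212 = -1.181.
C = C₀ × ½·erfc(-1.181) = 8.56 × 0.9526 = 8.15 mg/L.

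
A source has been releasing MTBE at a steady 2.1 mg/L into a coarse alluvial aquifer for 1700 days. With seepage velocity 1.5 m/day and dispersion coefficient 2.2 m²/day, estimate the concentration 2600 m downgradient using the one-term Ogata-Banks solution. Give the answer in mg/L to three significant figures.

0.591 mg/L

For a continuous step input, C/C₀ ≈ ½·erfc((x−vt)/(2√(Dt))).
vt = 1.5 × 1700 = 2550 m and 2√(Dt) = 2√(2.2 × 1700) = 122.3 m.
Argument (x−vt)/(2√(Dt)) = (2600 − 2550)/122.3 = 0.4088; ½·erfc(0.4088) = 0.2816.
C = 2.1 × 0.2816 = 0.591 mg/L.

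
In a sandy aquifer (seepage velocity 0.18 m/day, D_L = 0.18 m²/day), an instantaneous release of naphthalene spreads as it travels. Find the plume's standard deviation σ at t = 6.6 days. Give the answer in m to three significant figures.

Dispersive spreading gives a Gaussian with σ² = 2Dt; advection only shifts the center.
σ = √(2 × 0.18 × 6.6) = 1.54 m.

1.54 m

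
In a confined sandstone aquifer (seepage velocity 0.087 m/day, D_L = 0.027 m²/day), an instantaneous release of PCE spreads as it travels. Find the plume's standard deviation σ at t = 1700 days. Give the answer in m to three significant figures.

9.58 m

Dispersive spreading gives a Gaussian with σ² = 2Dt; advection only shifts the center.
σ = √(2 × 0.027 × 1700) = 9.58 m.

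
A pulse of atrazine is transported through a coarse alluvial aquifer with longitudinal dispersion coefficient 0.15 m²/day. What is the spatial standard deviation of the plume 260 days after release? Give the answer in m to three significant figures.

Dispersive spreading gives a Gaussian with σ² = 2Dt; advection only shifts the center.
σ = √(2 × 0.15 × 260) = 8.83 m.

8.83 m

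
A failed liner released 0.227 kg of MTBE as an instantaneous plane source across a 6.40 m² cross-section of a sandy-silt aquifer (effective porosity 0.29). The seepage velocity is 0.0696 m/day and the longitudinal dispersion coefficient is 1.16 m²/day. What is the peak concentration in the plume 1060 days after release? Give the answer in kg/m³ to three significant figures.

The peak of an instantaneous 1D plume sits at x = vt; there the Gaussian factor is 1 and C_max = M/(n_e·A·√(4πDt)), where n_e·A is the pore area the mass is dissolved in.
√(4πDt) = √(4π × 1.16 × 1060) = 124.3 m, so C_max = 0.227/(0.29 × 6.40 × 124.3) = 0.000984 kg/m³.

0.000984 kg/m³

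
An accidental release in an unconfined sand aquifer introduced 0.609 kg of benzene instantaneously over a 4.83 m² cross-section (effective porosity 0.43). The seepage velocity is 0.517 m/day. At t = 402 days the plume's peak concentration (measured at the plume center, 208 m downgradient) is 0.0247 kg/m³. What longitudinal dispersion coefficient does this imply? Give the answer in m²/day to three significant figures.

At the plume center C_max = M/(n_e·A·√(4πDt)), so D = M²/(4πt·(n_e·A·C_max)²).
n_e·A·C_max = 0.43 × 4.83 × 0.0247 = 0.05130 kg/m.
D = 0.609²/(4π × 402 × 0.05130²) = 0.0279 m²/day.

0.0279 m²/day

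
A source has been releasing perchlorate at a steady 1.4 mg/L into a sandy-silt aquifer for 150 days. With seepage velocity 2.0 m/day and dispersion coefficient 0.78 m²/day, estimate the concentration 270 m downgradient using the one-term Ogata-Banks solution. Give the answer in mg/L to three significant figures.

For a continuous step input, C/C₀ ≈ ½·erfc((x−vt)/(2√(Dt))).
vt = 2.0 × 150 = 300 m and 2√(Dt) = 2√(0.78 × 150) = 21.63 m.
Argument (x−vt)/(2√(Dt)) = (270 − 300)/21.63 = -1.387; ½·erfc(-1.387) = 0.9751.
C = 1.4 × 0.9751 = 1.37 mg/L.

1.37 mg/L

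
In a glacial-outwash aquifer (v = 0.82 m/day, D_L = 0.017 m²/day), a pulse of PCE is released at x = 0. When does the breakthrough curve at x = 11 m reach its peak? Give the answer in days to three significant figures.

For the 1D instantaneous-source solution, setting ∂C/∂t = 0 at fixed x gives v²t² + 2Dt − x² = 0, so t = (√(D² + v²x²) − D)/v².
√(D² + v²x²) = √(0.017² + 0.82² × 11²) = 9.020; v² = 0.6724.
t = (9.020 − 0.017)/0.6724 = 13.4 days (vs. the pure-advection estimate x/v = 13.4 d).

13.4 days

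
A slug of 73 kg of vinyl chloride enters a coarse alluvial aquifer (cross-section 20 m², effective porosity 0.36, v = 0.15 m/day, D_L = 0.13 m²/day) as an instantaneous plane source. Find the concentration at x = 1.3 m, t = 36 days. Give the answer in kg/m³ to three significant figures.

0.539 kg/m³

For an instantaneous plane source, C(x,t) = M/(n_e·A·√(4πDt)) · exp(−(x−vt)²/(4Dt)), with n_e·A the pore (flow) area.
Plume center vt = 0.15 × 36 = 5.4 m, so the well at 1.3 m is 4.1 m upgradient of the peak.
√(4πDt) = 7.669 m, giving peak height M/(n_e·A·√(4πDt)) = 73/(0.36 × 20 × 7.669) = 1.322 kg/m³.
(x−vt)²/(4Dt) = (-4.1)²/(4 × 0.13 × 36) = 0.8980; exp(−0.8980) = 0.4074.
C = 1.322 × 0.4074 = 0.539 kg/m³.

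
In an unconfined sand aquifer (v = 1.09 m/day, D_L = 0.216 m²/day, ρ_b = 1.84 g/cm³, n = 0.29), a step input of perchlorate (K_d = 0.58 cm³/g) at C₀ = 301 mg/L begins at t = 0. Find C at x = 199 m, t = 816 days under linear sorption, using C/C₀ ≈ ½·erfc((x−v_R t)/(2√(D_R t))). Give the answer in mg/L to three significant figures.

45.5 mg/L

Retardation factor R = 1 + ρ_b·K_d/n = 1 + 1.84 × 0.58/0.29 = 4.680.
Sorption retards both mechanisms: v_R = v/R = 0.2329 m/day, D_R = D/R = 0.04615 m²/day.
v_R·t = 0.2329 × 816 = 190.0464 m; 2√(D_R t) = 12.27 m; argument = (199 − 190.0464)/12.27 = 0.7297.
C = C₀ × ½·erfc(0.7297) = 301 × 0.1510 = 45.5 mg/L.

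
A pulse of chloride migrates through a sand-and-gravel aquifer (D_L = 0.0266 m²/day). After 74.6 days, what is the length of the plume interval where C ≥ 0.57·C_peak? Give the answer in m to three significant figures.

The plume is Gaussian with σ = √(2Dt) = √(2 × 0.0266 × 74.6) = 1.992 m.
C/C_peak = exp(−Δx²/(2σ²)) = 0.57 ⇒ Δx = σ·√(−2 ln 0.57) = 1.992 × 1.060 = 2.112 m.
Width = 2Δx = 4.22 m.

4.22 m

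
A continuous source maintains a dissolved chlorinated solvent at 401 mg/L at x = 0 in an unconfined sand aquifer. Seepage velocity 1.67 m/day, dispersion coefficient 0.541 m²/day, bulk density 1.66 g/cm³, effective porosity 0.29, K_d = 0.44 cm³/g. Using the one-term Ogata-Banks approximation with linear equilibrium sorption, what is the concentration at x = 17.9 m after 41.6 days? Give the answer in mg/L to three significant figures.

Retardation factor R = 1 + ρ_b·K_d/n = 1 + 1.66 × 0.44/0.29 = 3.519.
Sorption retards both mechanisms: v_R = v/R = 0.4746 m/day, D_R = D/R = 0.1537 m²/day.
v_R·t = 0.4746 × 41.6 = 19.74336 m; 2√(D_R t) = 5.057 m; argument = (17.9 − 19.74336)/5.057 = -0.3645.
C = C₀ × ½·erfc(-0.3645) = 401 × 0.6969 = 279 mg/L.

279 mg/L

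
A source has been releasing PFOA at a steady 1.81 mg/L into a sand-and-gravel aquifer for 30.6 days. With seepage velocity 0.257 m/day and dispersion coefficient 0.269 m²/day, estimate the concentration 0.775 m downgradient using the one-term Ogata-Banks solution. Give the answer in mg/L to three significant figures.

For a continuous step input, C/C₀ ≈ ½·erfc((x−vt)/(2√(Dt))).
vt = 0.257 × 30.6 = 7.8642 m and 2√(Dt) = 2√(0.269 × 30.6) = 5.738 m.
Argument (x−vt)/(2√(Dt)) = (0.775 − 7.8642)/5.738 = -1.235; ½·erfc(-1.235) = 0.9596.
C = 1.81 × 0.9596 = 1.74 mg/L.

1.74 mg/L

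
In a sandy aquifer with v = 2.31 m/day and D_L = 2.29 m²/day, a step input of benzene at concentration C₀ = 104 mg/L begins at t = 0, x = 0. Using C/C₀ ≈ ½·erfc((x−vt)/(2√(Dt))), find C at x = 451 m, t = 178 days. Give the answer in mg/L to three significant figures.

For a continuous step input, C/C₀ ≈ ½·erfc((x−vt)/(2√(Dt))).
vt = 2.31 × 178 = 411.18 m and 2√(Dt) = 2√(2.29 × 178) = 40.38 m.
Argument (x−vt)/(2√(Dt)) = (451 − 411.18)/40.38 = 0.9861; ½·erfc(0.9861) = 0.08157.
C = 104 × 0.08157 = 8.48 mg/L.

8.48 mg/L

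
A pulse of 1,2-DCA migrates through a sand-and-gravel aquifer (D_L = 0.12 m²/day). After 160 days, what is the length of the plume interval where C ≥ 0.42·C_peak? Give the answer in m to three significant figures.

16.3 m

The plume is Gaussian with σ = √(2Dt) = √(2 × 0.12 × 160) = 6.197 m.
C/C_peak = exp(−Δx²/(2σ²)) = 0.42 ⇒ Δx = σ·√(−2 ln 0.42) = 6.197 × 1.317 = 8.161 m.
Width = 2Δx = 16.3 m.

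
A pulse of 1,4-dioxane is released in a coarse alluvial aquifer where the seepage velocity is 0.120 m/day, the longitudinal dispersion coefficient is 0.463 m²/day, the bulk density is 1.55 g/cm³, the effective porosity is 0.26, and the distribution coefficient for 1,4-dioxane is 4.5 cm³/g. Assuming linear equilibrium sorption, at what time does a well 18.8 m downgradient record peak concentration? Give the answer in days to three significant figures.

Retardation factor R = 1 + ρ_b·K_d/n = 1 + 1.55 × 4.5/0.26 = 27.83.
Sorption retards both mechanisms: v_R = v/R = 0.004312 m/day, D_R = D/R = 0.01664 m²/day.
Peak time from v_R²t² + 2D_R t − x² = 0: t = (√(D_R² + v_R²x²) − D_R)/v_R².
√(D_R² + v_R²x²) = √(0.01664² + 0.004312² × 18.8²) = 0.08276; v_R² = 1.859e-05.
t = (0.08276 − 0.01664)/1.859e-05 = 3560 days.

3560 days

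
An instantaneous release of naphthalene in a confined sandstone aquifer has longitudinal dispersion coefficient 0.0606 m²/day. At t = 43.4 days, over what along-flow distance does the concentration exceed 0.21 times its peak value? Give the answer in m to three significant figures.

8.10 m

The plume is Gaussian with σ = √(2Dt) = √(2 × 0.0606 × 43.4) = 2.293 m.
C/C_peak = exp(−Δx²/(2σ²)) = 0.21 ⇒ Δx = σ·√(−2 ln 0.21) = 2.293 × 1.767 = 4.052 m.
Width = 2Δx = 8.10 m.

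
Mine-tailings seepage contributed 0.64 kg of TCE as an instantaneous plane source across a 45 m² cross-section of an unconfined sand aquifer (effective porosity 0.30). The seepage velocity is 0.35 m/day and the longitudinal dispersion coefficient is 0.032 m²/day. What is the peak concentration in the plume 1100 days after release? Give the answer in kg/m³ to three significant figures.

The peak of an instantaneous 1D plume sits at x = vt; there the Gaussian factor is 1 and C_max = M/(n_e·A·√(4πDt)), where n_e·A is the pore area the mass is dissolved in.
√(4πDt) = √(4π × 0.032 × 1100) = 21.03 m, so C_max = 0.64/(0.30 × 45 × 21.03) = 0.00225 kg/m³.

0.00225 kg/m³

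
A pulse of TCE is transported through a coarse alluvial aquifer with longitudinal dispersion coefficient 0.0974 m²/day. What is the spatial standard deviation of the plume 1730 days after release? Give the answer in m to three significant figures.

18.4 m

Dispersive spreading gives a Gaussian with σ² = 2Dt; advection only shifts the center.
σ = √(2 × 0.0974 × 1730) = 18.4 m.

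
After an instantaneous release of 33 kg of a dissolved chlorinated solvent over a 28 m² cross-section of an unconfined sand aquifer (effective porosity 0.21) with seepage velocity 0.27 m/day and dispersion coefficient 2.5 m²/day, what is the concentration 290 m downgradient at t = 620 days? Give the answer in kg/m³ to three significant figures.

For an instantaneous plane source, C(x,t) = M/(n_e·A·√(4πDt)) · exp(−(x−vt)²/(4Dt)), with n_e·A the pore (flow) area.
Plume center vt = 0.27 × 620 = 167.4 m, so the well at 290 m is 122.6 m downgradient of the peak.
√(4πDt) = 139.6 m, giving peak height M/(n_e·A·√(4πDt)) = 33/(0.21 × 28 × 139.6) = 0.04020 kg/m³.
(x−vt)²/(4Dt) = (122.6)²/(4 × 2.5 × 620) = 2.424; exp(−2.424) = 0.08857.
C = 0.04020 × 0.08857 = 0.00356 kg/m³.

0.00356 kg/m³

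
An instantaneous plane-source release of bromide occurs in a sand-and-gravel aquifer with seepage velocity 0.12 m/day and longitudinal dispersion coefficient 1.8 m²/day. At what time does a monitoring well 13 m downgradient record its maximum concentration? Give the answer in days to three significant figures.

40.4 days

For the 1D instantaneous-source solution, setting ∂C/∂t = 0 at fixed x gives v²t² + 2Dt − x² = 0, so t = (√(D² + v²x²) − D)/v².
√(D² + v²x²) = √(1.8² + 0.12² × 13²) = 2.382; v² = 0.0144.
t = (2.382 − 1.8)/0.0144 = 40.4 days (vs. the pure-advection estimate x/v = 108 d).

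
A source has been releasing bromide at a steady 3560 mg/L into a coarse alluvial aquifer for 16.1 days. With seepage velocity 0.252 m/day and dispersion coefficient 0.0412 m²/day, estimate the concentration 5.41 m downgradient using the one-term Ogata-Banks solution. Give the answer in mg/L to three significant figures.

428 mg/L

For a continuous step input, C/C₀ ≈ ½·erfc((x−vt)/(2√(Dt))).
vt = 0.252 × 16.1 = 4.0572 m and 2√(Dt) = 2√(0.0412 × 16.1) = 1.629 m.
Argument (x−vt)/(2√(Dt)) = (5.41 − 4.0572)/1.629 = 0.8304; ½·erfc(0.8304) = 0.1201.
C = 3560 × 0.1201 = 428 mg/L.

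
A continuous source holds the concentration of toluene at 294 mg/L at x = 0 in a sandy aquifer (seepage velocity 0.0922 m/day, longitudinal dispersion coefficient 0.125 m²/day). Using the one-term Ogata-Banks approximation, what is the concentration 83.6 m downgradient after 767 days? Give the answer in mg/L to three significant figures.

For a continuous step input, C/C₀ ≈ ½·erfc((x−vt)/(2√(Dt))).
vt = 0.0922 × 767 = 70.7174 m and 2√(Dt) = 2√(0.125 × 767) = 19.58 m.
Argument (x−vt)/(2√(Dt)) = (83.6 − 70.7174)/19.58 = 0.6579; ½·erfc(0.6579) = 0.1761.
C = 294 × 0.1761 = 51.8 mg/L.

51.8 mg/L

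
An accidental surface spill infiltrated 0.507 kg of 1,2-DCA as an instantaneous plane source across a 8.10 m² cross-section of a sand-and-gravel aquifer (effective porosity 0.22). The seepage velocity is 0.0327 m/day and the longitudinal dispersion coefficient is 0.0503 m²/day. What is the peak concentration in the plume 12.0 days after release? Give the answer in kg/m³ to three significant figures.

0.103 kg/m³

The peak of an instantaneous 1D plume sits at x = vt; there the Gaussian factor is 1 and C_max = M/(n_e·A·√(4πDt)), where n_e·A is the pore area the mass is dissolved in.
√(4πDt) = √(4π × 0.0503 × 12.0) = 2.754 m, so C_max = 0.507/(0.22 × 8.10 × 2.754) = 0.103 kg/m³.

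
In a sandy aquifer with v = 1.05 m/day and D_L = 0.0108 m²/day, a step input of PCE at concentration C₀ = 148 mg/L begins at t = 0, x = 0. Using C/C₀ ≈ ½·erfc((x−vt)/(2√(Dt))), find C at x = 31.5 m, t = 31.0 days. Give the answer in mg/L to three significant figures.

For a continuous step input, C/C₀ ≈ ½·erfc((x−vt)/(2√(Dt))).
vt = 1.05 × 31.0 = 32.55 m and 2√(Dt) = 2√(0.0108 × 31.0) = 1.157 m.
Argument (x−vt)/(2√(Dt)) = (31.5 − 32.55)/1.157 = -0.9075; ½·erfc(-0.9075) = 0.9003.
C = 148 × 0.9003 = 133 mg/L.

133 mg/L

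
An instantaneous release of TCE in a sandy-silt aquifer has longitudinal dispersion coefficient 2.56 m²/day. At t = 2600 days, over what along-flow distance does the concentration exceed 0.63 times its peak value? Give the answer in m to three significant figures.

The plume is Gaussian with σ = √(2Dt) = √(2 × 2.56 × 2600) = 115.4 m.
C/C_peak = exp(−Δx²/(2σ²)) = 0.63 ⇒ Δx = σ·√(−2 ln 0.63) = 115.4 × 0.9613 = 110.9 m.
Width = 2Δx = 222 m.

222 m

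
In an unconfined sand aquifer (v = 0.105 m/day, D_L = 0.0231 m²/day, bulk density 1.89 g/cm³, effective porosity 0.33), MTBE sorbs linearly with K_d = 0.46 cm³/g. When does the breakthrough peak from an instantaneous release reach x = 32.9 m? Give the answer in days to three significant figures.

Retardation factor R = 1 + ρ_b·K_d/n = 1 + 1.89 × 0.46/0.33 = 3.635.
Sorption retards both mechanisms: v_R = v/R = 0.02889 m/day, D_R = D/R = 0.006355 m²/day.
Peak time from v_R²t² + 2D_R t − x² = 0: t = (√(D_R² + v_R²x²) − D_R)/v_R².
√(D_R² + v_R²x²) = √(0.006355² + 0.02889² × 32.9²) = 0.9505; v_R² = 0.0008346.
t = (0.9505 − 0.006355)/0.0008346 = 1130 days.

1130 days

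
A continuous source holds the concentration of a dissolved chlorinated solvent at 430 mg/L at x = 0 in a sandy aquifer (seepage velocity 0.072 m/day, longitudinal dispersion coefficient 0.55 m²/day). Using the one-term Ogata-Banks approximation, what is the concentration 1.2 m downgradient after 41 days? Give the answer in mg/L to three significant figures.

259 mg/L

For a continuous step input, C/C₀ ≈ ½·erfc((x−vt)/(2√(Dt))).
vt = 0.072 × 41 = 2.952 m and 2√(Dt) = 2√(0.55 × 41) = 9.497 m.
Argument (x−vt)/(2√(Dt)) = (1.2 − 2.952)/9.497 = -0.1845; ½·erfc(-0.1845) = 0.6029.
C = 430 × 0.6029 = 259 mg/L.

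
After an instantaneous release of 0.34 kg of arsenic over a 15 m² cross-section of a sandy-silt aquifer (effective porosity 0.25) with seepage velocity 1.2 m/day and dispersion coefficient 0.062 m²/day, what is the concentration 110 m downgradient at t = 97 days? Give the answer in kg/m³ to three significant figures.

For an instantaneous plane source, C(x,t) = M/(n_e·A·√(4πDt)) · exp(−(x−vt)²/(4Dt)), with n_e·A the pore (flow) area.
Plume center vt = 1.2 × 97 = 116.4 m, so the well at 110 m is 6.4 m upgradient of the peak.
√(4πDt) = 8.693 m, giving peak height M/(n_e·A·√(4πDt)) = 0.34/(0.25 × 15 × 8.693) = 0.01043 kg/m³.
(x−vt)²/(4Dt) = (-6.4)²/(4 × 0.062 × 97) = 1.703; exp(−1.703) = 0.1821.
C = 0.01043 × 0.1821 = 0.00190 kg/m³.

0.00190 kg/m³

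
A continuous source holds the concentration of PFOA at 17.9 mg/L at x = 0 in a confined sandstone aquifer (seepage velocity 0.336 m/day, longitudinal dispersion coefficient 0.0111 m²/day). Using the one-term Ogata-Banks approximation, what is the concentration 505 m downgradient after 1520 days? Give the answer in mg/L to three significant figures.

For a continuous step input, C/C₀ ≈ ½·erfc((x−vt)/(2√(Dt))).
vt = 0.336 × 1520 = 510.72 m and 2√(Dt) = 2√(0.0111 × 1520) = 8.215 m.
Argument (x−vt)/(2√(Dt)) = (505 − 510.72)/8.215 = -0.6963; ½·erfc(-0.6963) = 0.8376.
C = 17.9 × 0.8376 = 15.0 mg/L.

15.0 mg/L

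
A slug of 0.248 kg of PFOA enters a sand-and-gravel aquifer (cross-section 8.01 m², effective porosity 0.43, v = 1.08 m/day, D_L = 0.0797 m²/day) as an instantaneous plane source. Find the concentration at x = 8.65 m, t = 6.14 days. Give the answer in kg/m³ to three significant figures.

For an instantaneous plane source, C(x,t) = M/(n_e·A·√(4πDt)) · exp(−(x−vt)²/(4Dt)), with n_e·A the pore (flow) area.
Plume center vt = 1.08 × 6.14 = 6.6312 m, so the well at 8.65 m is 2.0188 m downgradient of the peak.
√(4πDt) = 2.480 m, giving peak height M/(n_e·A·√(4πDt)) = 0.248/(0.43 × 8.01 × 2.480) = 0.02903 kg/m³.
(x−vt)²/(4Dt) = (2.0188)²/(4 × 0.0797 × 6.14) = 2.082; exp(−2.082) = 0.1247.
C = 0.02903 × 0.1247 = 0.00362 kg/m³.

0.00362 kg/m³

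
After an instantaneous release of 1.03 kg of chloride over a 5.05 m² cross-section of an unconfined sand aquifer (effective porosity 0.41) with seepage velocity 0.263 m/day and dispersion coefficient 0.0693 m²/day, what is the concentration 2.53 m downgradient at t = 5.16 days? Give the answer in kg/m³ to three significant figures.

0.0897 kg/m³

For an instantaneous plane source, C(x,t) = M/(n_e·A·√(4πDt)) · exp(−(x−vt)²/(4Dt)), with n_e·A the pore (flow) area.
Plume center vt = 0.263 × 5.16 = 1.35708 m, so the well at 2.53 m is 1.17292 m downgradient of the peak.
√(4πDt) = 2.120 m, giving peak height M/(n_e·A·√(4πDt)) = 1.03/(0.41 × 5.05 × 2.120) = 0.2347 kg/m³.
(x−vt)²/(4Dt) = (1.17292)²/(4 × 0.0693 × 5.16) = 0.9618; exp(−0.9618) = 0.3822.
C = 0.2347 × 0.3822 = 0.0897 kg/m³.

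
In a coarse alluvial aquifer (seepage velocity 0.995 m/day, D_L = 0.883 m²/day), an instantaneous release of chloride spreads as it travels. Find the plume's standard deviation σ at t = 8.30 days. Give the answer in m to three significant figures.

Dispersive spreading gives a Gaussian with σ² = 2Dt; advection only shifts the center.
σ = √(2 × 0.883 × 8.30) = 3.83 m.

3.83 m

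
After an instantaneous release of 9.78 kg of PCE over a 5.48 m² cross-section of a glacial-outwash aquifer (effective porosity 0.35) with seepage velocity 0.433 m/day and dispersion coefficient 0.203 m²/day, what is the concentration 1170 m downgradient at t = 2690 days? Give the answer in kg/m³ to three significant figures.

0.0608 kg/m³

For an instantaneous plane source, C(x,t) = M/(n_e·A·√(4πDt)) · exp(−(x−vt)²/(4Dt)), with n_e·A the pore (flow) area.
Plume center vt = 0.433 × 2690 = 1164.77 m, so the well at 1170 m is 5.23 m downgradient of the peak.
√(4πDt) = 82.84 m, giving peak height M/(n_e·A·√(4πDt)) = 9.78/(0.35 × 5.48 × 82.84) = 0.06155 kg/m³.
(x−vt)²/(4Dt) = (5.23)²/(4 × 0.203 × 2690) = 0.01252; exp(−0.01252) = 0.9876.
C = 0.06155 × 0.9876 = 0.0608 kg/m³.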